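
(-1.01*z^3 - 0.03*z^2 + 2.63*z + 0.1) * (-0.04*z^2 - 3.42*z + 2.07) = 0.0404*z^5 + 3.4554*z^4 - 2.0933*z^3 - 9.0607*z^2 + 5.1021*z + 0.207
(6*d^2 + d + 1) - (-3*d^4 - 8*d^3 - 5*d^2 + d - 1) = 3*d^4 + 8*d^3 + 11*d^2 + 2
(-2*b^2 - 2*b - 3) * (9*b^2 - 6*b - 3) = -18*b^4 - 6*b^3 - 9*b^2 + 24*b + 9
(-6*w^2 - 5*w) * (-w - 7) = 6*w^3 + 47*w^2 + 35*w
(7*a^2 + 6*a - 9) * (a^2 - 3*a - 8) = 7*a^4 - 15*a^3 - 83*a^2 - 21*a + 72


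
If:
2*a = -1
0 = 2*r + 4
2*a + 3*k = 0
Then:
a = -1/2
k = 1/3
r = -2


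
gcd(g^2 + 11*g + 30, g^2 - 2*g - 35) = g + 5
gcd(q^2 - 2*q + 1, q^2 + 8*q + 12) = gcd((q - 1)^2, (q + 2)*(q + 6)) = 1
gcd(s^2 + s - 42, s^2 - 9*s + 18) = s - 6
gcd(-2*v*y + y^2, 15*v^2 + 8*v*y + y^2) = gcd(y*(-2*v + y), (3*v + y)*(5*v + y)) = 1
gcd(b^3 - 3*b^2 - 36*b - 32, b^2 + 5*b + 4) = b^2 + 5*b + 4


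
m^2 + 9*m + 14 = (m + 2)*(m + 7)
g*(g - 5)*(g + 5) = g^3 - 25*g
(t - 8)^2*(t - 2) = t^3 - 18*t^2 + 96*t - 128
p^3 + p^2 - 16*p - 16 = (p - 4)*(p + 1)*(p + 4)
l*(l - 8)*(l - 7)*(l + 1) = l^4 - 14*l^3 + 41*l^2 + 56*l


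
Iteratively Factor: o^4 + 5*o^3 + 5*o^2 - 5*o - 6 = (o - 1)*(o^3 + 6*o^2 + 11*o + 6) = (o - 1)*(o + 3)*(o^2 + 3*o + 2) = (o - 1)*(o + 1)*(o + 3)*(o + 2)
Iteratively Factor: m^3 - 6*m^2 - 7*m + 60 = (m + 3)*(m^2 - 9*m + 20) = (m - 5)*(m + 3)*(m - 4)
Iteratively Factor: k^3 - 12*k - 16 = (k + 2)*(k^2 - 2*k - 8) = (k + 2)^2*(k - 4)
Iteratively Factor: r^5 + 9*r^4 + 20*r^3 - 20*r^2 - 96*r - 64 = (r + 1)*(r^4 + 8*r^3 + 12*r^2 - 32*r - 64) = (r + 1)*(r + 4)*(r^3 + 4*r^2 - 4*r - 16) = (r + 1)*(r + 2)*(r + 4)*(r^2 + 2*r - 8) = (r + 1)*(r + 2)*(r + 4)^2*(r - 2)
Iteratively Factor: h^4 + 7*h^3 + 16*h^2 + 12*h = (h)*(h^3 + 7*h^2 + 16*h + 12) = h*(h + 2)*(h^2 + 5*h + 6) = h*(h + 2)*(h + 3)*(h + 2)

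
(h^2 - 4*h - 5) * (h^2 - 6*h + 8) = h^4 - 10*h^3 + 27*h^2 - 2*h - 40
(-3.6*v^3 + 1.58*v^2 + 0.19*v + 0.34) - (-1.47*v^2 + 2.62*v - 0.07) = -3.6*v^3 + 3.05*v^2 - 2.43*v + 0.41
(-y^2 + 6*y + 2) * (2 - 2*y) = 2*y^3 - 14*y^2 + 8*y + 4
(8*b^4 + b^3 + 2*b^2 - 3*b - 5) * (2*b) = 16*b^5 + 2*b^4 + 4*b^3 - 6*b^2 - 10*b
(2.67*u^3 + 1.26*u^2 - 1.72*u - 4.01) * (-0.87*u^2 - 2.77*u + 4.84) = -2.3229*u^5 - 8.4921*u^4 + 10.929*u^3 + 14.3515*u^2 + 2.7829*u - 19.4084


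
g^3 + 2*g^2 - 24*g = g*(g - 4)*(g + 6)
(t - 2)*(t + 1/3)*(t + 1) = t^3 - 2*t^2/3 - 7*t/3 - 2/3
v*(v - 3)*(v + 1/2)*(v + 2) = v^4 - v^3/2 - 13*v^2/2 - 3*v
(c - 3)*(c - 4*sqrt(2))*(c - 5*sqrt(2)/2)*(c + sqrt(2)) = c^4 - 11*sqrt(2)*c^3/2 - 3*c^3 + 7*c^2 + 33*sqrt(2)*c^2/2 - 21*c + 20*sqrt(2)*c - 60*sqrt(2)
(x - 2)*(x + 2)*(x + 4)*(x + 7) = x^4 + 11*x^3 + 24*x^2 - 44*x - 112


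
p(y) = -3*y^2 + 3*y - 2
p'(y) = 3 - 6*y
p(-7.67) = -201.50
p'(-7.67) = 49.02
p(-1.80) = -17.12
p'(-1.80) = 13.80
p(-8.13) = -224.68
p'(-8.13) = 51.78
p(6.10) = -95.33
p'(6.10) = -33.60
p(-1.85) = -17.82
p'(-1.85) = 14.10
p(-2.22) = -23.45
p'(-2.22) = 16.32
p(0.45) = -1.26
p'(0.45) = 0.30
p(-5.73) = -117.69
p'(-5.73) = 37.38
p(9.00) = -218.00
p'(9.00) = -51.00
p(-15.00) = -722.00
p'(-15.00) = 93.00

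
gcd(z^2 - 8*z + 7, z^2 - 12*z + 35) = z - 7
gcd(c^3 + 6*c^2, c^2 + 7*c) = c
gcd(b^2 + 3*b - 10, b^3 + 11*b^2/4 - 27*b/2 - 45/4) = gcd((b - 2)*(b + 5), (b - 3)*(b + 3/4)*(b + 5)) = b + 5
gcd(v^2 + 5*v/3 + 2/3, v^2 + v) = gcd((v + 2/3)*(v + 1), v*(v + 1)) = v + 1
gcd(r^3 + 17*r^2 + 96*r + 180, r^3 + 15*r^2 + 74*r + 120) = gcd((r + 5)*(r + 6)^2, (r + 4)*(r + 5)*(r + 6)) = r^2 + 11*r + 30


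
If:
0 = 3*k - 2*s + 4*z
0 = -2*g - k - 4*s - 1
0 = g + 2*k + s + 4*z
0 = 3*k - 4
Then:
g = -37/6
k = 4/3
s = 5/2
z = 1/4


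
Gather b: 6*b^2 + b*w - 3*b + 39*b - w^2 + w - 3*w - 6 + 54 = 6*b^2 + b*(w + 36) - w^2 - 2*w + 48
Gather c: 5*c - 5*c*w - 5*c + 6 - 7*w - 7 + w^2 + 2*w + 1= -5*c*w + w^2 - 5*w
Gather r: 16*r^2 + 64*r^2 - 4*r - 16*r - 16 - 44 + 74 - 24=80*r^2 - 20*r - 10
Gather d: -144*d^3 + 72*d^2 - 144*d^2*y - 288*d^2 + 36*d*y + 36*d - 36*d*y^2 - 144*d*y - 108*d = -144*d^3 + d^2*(-144*y - 216) + d*(-36*y^2 - 108*y - 72)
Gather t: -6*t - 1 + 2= 1 - 6*t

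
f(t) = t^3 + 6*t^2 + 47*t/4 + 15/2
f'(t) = 3*t^2 + 12*t + 47/4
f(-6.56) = -93.68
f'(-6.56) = 62.13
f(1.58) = 44.99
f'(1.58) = 38.20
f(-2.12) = 0.03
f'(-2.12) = -0.21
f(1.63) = 46.92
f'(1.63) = 39.28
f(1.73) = 50.96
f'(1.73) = 41.49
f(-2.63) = -0.09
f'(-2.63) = 0.94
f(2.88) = 114.99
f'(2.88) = 71.19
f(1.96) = 61.11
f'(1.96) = 46.79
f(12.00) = 2740.50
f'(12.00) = 587.75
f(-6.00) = -63.00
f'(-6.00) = 47.75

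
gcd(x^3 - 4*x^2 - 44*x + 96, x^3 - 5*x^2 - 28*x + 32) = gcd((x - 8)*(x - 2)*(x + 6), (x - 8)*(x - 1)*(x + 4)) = x - 8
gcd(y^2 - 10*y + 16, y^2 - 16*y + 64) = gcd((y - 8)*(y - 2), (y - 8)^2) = y - 8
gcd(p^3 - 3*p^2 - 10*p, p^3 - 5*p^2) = p^2 - 5*p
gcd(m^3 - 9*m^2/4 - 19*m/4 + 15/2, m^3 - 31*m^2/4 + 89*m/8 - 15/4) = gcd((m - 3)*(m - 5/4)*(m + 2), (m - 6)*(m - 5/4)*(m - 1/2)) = m - 5/4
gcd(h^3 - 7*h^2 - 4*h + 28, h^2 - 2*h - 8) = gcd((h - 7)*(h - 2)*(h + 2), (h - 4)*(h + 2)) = h + 2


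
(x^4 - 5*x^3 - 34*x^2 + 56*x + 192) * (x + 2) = x^5 - 3*x^4 - 44*x^3 - 12*x^2 + 304*x + 384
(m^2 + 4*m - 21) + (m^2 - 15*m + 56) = 2*m^2 - 11*m + 35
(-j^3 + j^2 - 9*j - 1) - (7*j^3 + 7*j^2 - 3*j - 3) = -8*j^3 - 6*j^2 - 6*j + 2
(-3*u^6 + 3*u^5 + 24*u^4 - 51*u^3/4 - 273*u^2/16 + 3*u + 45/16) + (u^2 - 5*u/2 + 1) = -3*u^6 + 3*u^5 + 24*u^4 - 51*u^3/4 - 257*u^2/16 + u/2 + 61/16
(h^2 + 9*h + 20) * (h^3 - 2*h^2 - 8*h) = h^5 + 7*h^4 - 6*h^3 - 112*h^2 - 160*h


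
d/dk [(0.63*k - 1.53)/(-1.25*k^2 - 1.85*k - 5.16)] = (0.7875*k^2 - 3.825*k - 6.0813)/(1.5625*k^4 + 4.625*k^3 + 16.3225*k^2 + 19.092*k + 26.6256)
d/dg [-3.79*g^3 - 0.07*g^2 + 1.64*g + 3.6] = -11.37*g^2 - 0.14*g + 1.64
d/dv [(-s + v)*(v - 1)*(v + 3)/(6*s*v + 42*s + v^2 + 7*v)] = ((s - v)*(v - 1)*(v + 3)*(6*s + 2*v + 7) + (-(s - v)*(v - 1) - (s - v)*(v + 3) + (v - 1)*(v + 3))*(6*s*v + 42*s + v^2 + 7*v))/(6*s*v + 42*s + v^2 + 7*v)^2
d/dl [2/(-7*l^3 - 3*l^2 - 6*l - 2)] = 6*(7*l^2 + 2*l + 2)/(7*l^3 + 3*l^2 + 6*l + 2)^2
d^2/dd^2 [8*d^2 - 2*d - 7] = 16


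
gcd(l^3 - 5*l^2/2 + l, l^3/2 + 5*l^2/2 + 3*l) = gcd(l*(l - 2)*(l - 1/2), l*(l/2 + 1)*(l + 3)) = l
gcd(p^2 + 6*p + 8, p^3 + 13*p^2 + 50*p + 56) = p^2 + 6*p + 8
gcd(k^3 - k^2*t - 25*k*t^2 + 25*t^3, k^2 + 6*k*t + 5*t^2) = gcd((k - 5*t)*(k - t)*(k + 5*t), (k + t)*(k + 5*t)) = k + 5*t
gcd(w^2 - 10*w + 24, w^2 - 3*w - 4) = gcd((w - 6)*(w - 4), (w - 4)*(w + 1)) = w - 4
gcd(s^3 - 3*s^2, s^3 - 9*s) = s^2 - 3*s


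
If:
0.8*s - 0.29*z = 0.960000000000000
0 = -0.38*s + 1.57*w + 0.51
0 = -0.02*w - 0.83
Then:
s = -170.12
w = -41.50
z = -472.60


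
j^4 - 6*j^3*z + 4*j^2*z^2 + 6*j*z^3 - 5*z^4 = (j - 5*z)*(j - z)^2*(j + z)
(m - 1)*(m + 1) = m^2 - 1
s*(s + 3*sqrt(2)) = s^2 + 3*sqrt(2)*s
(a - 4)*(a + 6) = a^2 + 2*a - 24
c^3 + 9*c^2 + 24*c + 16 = (c + 1)*(c + 4)^2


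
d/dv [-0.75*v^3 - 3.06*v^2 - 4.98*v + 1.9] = -2.25*v^2 - 6.12*v - 4.98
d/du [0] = 0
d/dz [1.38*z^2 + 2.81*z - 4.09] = 2.76*z + 2.81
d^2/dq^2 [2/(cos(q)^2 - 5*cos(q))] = 2*(-(1 - cos(2*q))^2 - 75*cos(q)/4 - 27*cos(2*q)/2 + 15*cos(3*q)/4 + 81/2)/((cos(q) - 5)^3*cos(q)^3)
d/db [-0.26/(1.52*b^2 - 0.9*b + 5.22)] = (0.7904*b - 0.234)/(1.52*b^2 - 0.9*b + 5.22)^2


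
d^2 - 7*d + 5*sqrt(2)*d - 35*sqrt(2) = (d - 7)*(d + 5*sqrt(2))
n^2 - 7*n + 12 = (n - 4)*(n - 3)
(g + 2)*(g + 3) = g^2 + 5*g + 6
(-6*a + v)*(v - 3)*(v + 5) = -6*a*v^2 - 12*a*v + 90*a + v^3 + 2*v^2 - 15*v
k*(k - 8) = k^2 - 8*k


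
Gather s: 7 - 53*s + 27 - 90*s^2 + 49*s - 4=-90*s^2 - 4*s + 30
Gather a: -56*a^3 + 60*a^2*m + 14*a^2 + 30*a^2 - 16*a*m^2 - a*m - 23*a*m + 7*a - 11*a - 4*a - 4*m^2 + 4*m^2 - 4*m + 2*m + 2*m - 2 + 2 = -56*a^3 + a^2*(60*m + 44) + a*(-16*m^2 - 24*m - 8)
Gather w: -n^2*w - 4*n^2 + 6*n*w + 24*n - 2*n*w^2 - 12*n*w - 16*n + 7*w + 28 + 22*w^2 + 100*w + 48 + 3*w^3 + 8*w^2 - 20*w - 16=-4*n^2 + 8*n + 3*w^3 + w^2*(30 - 2*n) + w*(-n^2 - 6*n + 87) + 60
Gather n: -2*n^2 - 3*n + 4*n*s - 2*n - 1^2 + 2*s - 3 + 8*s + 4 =-2*n^2 + n*(4*s - 5) + 10*s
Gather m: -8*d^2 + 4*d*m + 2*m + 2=-8*d^2 + m*(4*d + 2) + 2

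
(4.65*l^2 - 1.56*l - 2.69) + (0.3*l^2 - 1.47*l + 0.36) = 4.95*l^2 - 3.03*l - 2.33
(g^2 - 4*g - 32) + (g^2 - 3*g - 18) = 2*g^2 - 7*g - 50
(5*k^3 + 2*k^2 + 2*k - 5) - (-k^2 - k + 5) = 5*k^3 + 3*k^2 + 3*k - 10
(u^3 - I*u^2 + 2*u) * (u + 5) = u^4 + 5*u^3 - I*u^3 + 2*u^2 - 5*I*u^2 + 10*u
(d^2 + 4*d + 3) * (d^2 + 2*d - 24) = d^4 + 6*d^3 - 13*d^2 - 90*d - 72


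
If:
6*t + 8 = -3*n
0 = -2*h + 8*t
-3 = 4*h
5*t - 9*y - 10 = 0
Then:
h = -3/4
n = -55/24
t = -3/16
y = -175/144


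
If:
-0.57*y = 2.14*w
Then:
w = -0.266355140186916*y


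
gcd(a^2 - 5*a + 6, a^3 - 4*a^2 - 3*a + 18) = a - 3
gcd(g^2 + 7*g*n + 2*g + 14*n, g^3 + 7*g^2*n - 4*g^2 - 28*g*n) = g + 7*n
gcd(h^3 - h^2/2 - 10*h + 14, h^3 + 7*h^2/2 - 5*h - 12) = h - 2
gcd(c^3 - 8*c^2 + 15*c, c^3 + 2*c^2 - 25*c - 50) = c - 5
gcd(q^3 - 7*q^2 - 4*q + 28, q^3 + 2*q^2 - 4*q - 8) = q^2 - 4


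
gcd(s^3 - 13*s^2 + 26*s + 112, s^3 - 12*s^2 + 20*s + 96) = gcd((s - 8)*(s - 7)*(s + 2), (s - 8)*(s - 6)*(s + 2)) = s^2 - 6*s - 16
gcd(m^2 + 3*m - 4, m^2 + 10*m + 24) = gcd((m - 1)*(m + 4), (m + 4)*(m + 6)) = m + 4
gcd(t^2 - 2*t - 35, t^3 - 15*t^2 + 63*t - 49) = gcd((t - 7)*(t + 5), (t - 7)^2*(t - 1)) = t - 7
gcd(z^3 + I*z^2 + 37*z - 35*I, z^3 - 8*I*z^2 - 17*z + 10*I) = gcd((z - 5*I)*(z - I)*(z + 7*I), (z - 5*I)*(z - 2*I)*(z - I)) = z^2 - 6*I*z - 5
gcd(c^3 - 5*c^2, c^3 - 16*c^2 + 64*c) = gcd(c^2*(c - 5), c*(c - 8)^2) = c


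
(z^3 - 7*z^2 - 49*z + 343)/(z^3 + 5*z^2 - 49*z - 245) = (z - 7)/(z + 5)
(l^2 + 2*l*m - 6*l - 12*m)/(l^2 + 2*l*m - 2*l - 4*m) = (l - 6)/(l - 2)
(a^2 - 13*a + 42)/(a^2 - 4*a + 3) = (a^2 - 13*a + 42)/(a^2 - 4*a + 3)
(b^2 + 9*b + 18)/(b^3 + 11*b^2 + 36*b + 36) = 1/(b + 2)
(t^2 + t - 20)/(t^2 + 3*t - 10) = (t - 4)/(t - 2)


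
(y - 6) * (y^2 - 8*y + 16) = y^3 - 14*y^2 + 64*y - 96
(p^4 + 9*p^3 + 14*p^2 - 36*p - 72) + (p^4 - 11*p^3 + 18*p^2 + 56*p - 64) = 2*p^4 - 2*p^3 + 32*p^2 + 20*p - 136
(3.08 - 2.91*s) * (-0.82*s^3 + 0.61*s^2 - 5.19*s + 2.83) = 2.3862*s^4 - 4.3007*s^3 + 16.9817*s^2 - 24.2205*s + 8.7164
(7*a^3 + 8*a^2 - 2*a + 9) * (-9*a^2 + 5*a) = -63*a^5 - 37*a^4 + 58*a^3 - 91*a^2 + 45*a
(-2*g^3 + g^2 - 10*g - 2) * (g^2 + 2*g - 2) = -2*g^5 - 3*g^4 - 4*g^3 - 24*g^2 + 16*g + 4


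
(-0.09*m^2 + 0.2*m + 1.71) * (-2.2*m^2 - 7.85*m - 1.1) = 0.198*m^4 + 0.2665*m^3 - 5.233*m^2 - 13.6435*m - 1.881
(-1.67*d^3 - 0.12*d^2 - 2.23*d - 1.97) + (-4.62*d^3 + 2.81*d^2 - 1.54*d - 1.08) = -6.29*d^3 + 2.69*d^2 - 3.77*d - 3.05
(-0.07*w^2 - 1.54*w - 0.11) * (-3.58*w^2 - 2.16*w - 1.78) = 0.2506*w^4 + 5.6644*w^3 + 3.8448*w^2 + 2.9788*w + 0.1958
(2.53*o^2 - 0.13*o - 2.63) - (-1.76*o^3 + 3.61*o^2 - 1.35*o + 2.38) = 1.76*o^3 - 1.08*o^2 + 1.22*o - 5.01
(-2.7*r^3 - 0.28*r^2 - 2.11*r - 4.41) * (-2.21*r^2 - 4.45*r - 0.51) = 5.967*r^5 + 12.6338*r^4 + 7.2861*r^3 + 19.2784*r^2 + 20.7006*r + 2.2491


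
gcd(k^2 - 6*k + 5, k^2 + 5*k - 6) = k - 1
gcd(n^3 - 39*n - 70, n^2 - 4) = n + 2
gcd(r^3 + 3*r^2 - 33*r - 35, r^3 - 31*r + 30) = r - 5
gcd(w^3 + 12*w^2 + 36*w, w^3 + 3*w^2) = w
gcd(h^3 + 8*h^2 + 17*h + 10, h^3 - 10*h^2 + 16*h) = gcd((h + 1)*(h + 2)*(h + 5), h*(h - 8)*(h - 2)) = 1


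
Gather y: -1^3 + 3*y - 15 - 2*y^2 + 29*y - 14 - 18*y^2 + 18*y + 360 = -20*y^2 + 50*y + 330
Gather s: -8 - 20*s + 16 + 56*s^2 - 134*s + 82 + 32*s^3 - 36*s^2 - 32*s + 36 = 32*s^3 + 20*s^2 - 186*s + 126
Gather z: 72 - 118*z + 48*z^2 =48*z^2 - 118*z + 72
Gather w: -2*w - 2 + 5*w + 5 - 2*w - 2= w + 1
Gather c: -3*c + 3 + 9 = 12 - 3*c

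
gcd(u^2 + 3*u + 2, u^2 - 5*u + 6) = 1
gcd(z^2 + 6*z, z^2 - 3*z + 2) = 1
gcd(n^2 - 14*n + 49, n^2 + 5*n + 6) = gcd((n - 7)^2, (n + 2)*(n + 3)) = 1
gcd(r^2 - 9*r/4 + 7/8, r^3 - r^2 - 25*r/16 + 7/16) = r - 7/4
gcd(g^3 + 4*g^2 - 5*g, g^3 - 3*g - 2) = 1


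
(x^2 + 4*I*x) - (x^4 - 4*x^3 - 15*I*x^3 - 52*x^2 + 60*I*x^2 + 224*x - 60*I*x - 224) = -x^4 + 4*x^3 + 15*I*x^3 + 53*x^2 - 60*I*x^2 - 224*x + 64*I*x + 224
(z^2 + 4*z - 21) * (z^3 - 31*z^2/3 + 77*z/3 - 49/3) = z^5 - 19*z^4/3 - 110*z^3/3 + 910*z^2/3 - 1813*z/3 + 343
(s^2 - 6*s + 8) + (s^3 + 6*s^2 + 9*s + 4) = s^3 + 7*s^2 + 3*s + 12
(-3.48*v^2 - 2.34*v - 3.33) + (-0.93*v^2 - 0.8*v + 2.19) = -4.41*v^2 - 3.14*v - 1.14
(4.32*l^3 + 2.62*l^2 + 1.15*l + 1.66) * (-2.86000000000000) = -12.3552*l^3 - 7.4932*l^2 - 3.289*l - 4.7476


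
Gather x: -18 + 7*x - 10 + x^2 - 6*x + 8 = x^2 + x - 20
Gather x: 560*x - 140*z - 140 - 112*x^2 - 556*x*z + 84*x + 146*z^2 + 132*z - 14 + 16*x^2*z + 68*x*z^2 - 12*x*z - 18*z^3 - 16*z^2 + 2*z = x^2*(16*z - 112) + x*(68*z^2 - 568*z + 644) - 18*z^3 + 130*z^2 - 6*z - 154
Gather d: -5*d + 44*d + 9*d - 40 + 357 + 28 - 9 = 48*d + 336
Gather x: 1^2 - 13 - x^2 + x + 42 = -x^2 + x + 30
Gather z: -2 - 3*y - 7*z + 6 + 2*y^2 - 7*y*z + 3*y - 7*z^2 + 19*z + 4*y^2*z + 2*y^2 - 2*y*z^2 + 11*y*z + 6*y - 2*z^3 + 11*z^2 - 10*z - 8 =4*y^2 + 6*y - 2*z^3 + z^2*(4 - 2*y) + z*(4*y^2 + 4*y + 2) - 4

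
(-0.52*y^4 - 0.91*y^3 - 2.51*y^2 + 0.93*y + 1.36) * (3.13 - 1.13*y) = 0.5876*y^5 - 0.5993*y^4 - 0.0120000000000005*y^3 - 8.9072*y^2 + 1.3741*y + 4.2568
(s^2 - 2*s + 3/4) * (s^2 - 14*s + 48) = s^4 - 16*s^3 + 307*s^2/4 - 213*s/2 + 36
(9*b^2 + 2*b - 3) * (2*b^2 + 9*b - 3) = 18*b^4 + 85*b^3 - 15*b^2 - 33*b + 9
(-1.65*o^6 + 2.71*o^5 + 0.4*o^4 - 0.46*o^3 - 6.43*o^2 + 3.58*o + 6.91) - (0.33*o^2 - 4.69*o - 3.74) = -1.65*o^6 + 2.71*o^5 + 0.4*o^4 - 0.46*o^3 - 6.76*o^2 + 8.27*o + 10.65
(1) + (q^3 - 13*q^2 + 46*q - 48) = q^3 - 13*q^2 + 46*q - 47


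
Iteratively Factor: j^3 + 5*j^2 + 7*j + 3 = (j + 1)*(j^2 + 4*j + 3) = (j + 1)^2*(j + 3)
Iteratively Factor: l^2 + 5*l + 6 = (l + 3)*(l + 2)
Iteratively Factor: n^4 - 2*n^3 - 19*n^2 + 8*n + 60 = (n + 3)*(n^3 - 5*n^2 - 4*n + 20) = (n - 5)*(n + 3)*(n^2 - 4) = (n - 5)*(n + 2)*(n + 3)*(n - 2)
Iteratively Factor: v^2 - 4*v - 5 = (v + 1)*(v - 5)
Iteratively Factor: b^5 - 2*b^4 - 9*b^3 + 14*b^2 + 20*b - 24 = (b + 2)*(b^4 - 4*b^3 - b^2 + 16*b - 12) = (b + 2)^2*(b^3 - 6*b^2 + 11*b - 6) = (b - 1)*(b + 2)^2*(b^2 - 5*b + 6) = (b - 3)*(b - 1)*(b + 2)^2*(b - 2)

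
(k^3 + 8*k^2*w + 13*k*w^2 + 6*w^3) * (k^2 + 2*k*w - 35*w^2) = k^5 + 10*k^4*w - 6*k^3*w^2 - 248*k^2*w^3 - 443*k*w^4 - 210*w^5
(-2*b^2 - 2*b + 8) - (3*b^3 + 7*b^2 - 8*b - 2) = -3*b^3 - 9*b^2 + 6*b + 10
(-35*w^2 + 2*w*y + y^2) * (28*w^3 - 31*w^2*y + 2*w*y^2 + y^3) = -980*w^5 + 1141*w^4*y - 104*w^3*y^2 - 62*w^2*y^3 + 4*w*y^4 + y^5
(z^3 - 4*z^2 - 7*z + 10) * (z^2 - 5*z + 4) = z^5 - 9*z^4 + 17*z^3 + 29*z^2 - 78*z + 40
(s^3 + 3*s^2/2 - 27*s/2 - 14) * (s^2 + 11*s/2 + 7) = s^5 + 7*s^4 + 7*s^3/4 - 311*s^2/4 - 343*s/2 - 98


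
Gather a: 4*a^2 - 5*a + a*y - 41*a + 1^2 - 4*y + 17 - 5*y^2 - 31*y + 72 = 4*a^2 + a*(y - 46) - 5*y^2 - 35*y + 90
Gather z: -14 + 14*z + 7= 14*z - 7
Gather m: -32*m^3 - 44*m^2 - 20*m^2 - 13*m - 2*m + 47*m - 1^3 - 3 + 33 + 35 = -32*m^3 - 64*m^2 + 32*m + 64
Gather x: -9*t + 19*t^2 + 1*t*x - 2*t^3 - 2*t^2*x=-2*t^3 + 19*t^2 - 9*t + x*(-2*t^2 + t)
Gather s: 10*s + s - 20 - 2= 11*s - 22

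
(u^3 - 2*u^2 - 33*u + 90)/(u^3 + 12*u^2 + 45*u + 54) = (u^2 - 8*u + 15)/(u^2 + 6*u + 9)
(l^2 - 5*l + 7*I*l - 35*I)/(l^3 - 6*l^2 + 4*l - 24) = (l^2 + l*(-5 + 7*I) - 35*I)/(l^3 - 6*l^2 + 4*l - 24)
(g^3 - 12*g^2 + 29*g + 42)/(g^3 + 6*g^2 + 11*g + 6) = (g^2 - 13*g + 42)/(g^2 + 5*g + 6)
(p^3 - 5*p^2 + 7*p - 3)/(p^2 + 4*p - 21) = (p^2 - 2*p + 1)/(p + 7)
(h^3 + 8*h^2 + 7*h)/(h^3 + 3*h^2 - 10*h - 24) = h*(h^2 + 8*h + 7)/(h^3 + 3*h^2 - 10*h - 24)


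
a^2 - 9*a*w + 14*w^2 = (a - 7*w)*(a - 2*w)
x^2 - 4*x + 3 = (x - 3)*(x - 1)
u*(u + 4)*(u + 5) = u^3 + 9*u^2 + 20*u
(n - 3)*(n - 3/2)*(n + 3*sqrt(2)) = n^3 - 9*n^2/2 + 3*sqrt(2)*n^2 - 27*sqrt(2)*n/2 + 9*n/2 + 27*sqrt(2)/2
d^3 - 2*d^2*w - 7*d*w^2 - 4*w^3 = (d - 4*w)*(d + w)^2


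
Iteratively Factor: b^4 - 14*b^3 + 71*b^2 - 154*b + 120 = (b - 5)*(b^3 - 9*b^2 + 26*b - 24) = (b - 5)*(b - 3)*(b^2 - 6*b + 8) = (b - 5)*(b - 3)*(b - 2)*(b - 4)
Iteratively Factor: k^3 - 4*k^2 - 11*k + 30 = (k - 5)*(k^2 + k - 6) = (k - 5)*(k - 2)*(k + 3)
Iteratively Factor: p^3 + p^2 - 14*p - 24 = (p + 2)*(p^2 - p - 12) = (p + 2)*(p + 3)*(p - 4)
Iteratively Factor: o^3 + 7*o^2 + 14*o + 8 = (o + 1)*(o^2 + 6*o + 8) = (o + 1)*(o + 4)*(o + 2)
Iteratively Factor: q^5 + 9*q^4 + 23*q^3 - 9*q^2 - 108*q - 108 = (q + 3)*(q^4 + 6*q^3 + 5*q^2 - 24*q - 36) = (q - 2)*(q + 3)*(q^3 + 8*q^2 + 21*q + 18) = (q - 2)*(q + 3)^2*(q^2 + 5*q + 6) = (q - 2)*(q + 2)*(q + 3)^2*(q + 3)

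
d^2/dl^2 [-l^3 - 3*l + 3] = -6*l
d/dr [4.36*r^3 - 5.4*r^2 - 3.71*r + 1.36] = 13.08*r^2 - 10.8*r - 3.71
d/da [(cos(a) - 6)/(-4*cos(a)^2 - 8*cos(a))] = (-sin(a) + 12*sin(a)/cos(a)^2 + 12*tan(a))/(4*(cos(a) + 2)^2)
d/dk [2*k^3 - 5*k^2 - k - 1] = 6*k^2 - 10*k - 1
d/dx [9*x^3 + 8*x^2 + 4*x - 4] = 27*x^2 + 16*x + 4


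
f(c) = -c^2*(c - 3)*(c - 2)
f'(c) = -c^2*(c - 3) - c^2*(c - 2) - 2*c*(c - 3)*(c - 2) = c*(-4*c^2 + 15*c - 12)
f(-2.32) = -123.70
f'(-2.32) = 158.52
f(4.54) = -80.62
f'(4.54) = -119.61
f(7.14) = -1084.83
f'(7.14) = -776.96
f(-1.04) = -13.28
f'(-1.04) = 33.20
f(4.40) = -65.05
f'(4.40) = -103.14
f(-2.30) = -120.56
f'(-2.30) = 155.62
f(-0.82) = -7.24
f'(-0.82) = 22.13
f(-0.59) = -3.24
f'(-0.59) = 13.12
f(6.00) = -432.00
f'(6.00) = -396.00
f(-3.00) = -270.00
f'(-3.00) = 279.00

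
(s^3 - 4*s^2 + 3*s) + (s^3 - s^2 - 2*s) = 2*s^3 - 5*s^2 + s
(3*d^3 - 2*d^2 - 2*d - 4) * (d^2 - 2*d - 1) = 3*d^5 - 8*d^4 - d^3 + 2*d^2 + 10*d + 4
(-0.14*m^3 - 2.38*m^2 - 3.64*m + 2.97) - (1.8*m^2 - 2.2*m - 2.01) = -0.14*m^3 - 4.18*m^2 - 1.44*m + 4.98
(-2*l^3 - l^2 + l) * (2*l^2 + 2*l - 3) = -4*l^5 - 6*l^4 + 6*l^3 + 5*l^2 - 3*l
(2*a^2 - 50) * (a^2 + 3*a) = 2*a^4 + 6*a^3 - 50*a^2 - 150*a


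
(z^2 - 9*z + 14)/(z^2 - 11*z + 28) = (z - 2)/(z - 4)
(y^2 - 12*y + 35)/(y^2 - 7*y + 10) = (y - 7)/(y - 2)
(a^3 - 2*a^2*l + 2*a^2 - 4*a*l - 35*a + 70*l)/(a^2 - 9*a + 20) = (a^2 - 2*a*l + 7*a - 14*l)/(a - 4)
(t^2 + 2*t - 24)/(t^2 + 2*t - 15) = (t^2 + 2*t - 24)/(t^2 + 2*t - 15)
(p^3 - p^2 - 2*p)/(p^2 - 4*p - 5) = p*(p - 2)/(p - 5)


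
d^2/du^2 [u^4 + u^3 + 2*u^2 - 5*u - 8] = 12*u^2 + 6*u + 4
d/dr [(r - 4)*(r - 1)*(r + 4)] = 3*r^2 - 2*r - 16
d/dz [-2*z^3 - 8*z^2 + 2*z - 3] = -6*z^2 - 16*z + 2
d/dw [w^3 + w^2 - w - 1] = 3*w^2 + 2*w - 1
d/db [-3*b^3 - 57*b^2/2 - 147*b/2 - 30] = -9*b^2 - 57*b - 147/2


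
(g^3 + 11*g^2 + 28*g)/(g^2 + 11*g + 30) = g*(g^2 + 11*g + 28)/(g^2 + 11*g + 30)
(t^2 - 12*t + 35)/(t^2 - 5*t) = (t - 7)/t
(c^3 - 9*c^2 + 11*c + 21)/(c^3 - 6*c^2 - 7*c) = (c - 3)/c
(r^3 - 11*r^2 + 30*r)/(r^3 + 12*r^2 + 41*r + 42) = r*(r^2 - 11*r + 30)/(r^3 + 12*r^2 + 41*r + 42)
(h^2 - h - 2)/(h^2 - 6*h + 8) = (h + 1)/(h - 4)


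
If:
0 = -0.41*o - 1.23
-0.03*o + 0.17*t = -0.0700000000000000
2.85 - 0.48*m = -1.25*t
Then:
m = 3.49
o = -3.00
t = -0.94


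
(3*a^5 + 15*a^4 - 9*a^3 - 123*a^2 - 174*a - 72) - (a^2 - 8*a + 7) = 3*a^5 + 15*a^4 - 9*a^3 - 124*a^2 - 166*a - 79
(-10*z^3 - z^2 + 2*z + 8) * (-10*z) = 100*z^4 + 10*z^3 - 20*z^2 - 80*z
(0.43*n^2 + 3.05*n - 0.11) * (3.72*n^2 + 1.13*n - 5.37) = 1.5996*n^4 + 11.8319*n^3 + 0.7282*n^2 - 16.5028*n + 0.5907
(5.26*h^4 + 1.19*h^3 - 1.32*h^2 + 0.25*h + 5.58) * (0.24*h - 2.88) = 1.2624*h^5 - 14.8632*h^4 - 3.744*h^3 + 3.8616*h^2 + 0.6192*h - 16.0704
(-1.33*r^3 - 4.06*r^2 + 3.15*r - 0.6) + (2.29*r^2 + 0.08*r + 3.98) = -1.33*r^3 - 1.77*r^2 + 3.23*r + 3.38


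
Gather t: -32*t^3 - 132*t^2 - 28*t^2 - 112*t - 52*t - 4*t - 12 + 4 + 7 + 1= -32*t^3 - 160*t^2 - 168*t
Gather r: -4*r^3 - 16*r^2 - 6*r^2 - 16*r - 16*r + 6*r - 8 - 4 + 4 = -4*r^3 - 22*r^2 - 26*r - 8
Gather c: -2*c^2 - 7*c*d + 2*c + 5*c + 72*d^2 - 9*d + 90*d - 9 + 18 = -2*c^2 + c*(7 - 7*d) + 72*d^2 + 81*d + 9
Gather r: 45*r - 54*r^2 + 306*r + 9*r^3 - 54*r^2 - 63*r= 9*r^3 - 108*r^2 + 288*r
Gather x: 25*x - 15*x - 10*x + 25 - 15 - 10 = 0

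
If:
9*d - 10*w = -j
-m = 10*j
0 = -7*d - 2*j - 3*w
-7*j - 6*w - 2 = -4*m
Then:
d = 46/4493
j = -194/4493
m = 1940/4493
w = 22/4493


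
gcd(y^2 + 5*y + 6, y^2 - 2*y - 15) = y + 3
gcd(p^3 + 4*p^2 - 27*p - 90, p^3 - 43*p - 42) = p + 6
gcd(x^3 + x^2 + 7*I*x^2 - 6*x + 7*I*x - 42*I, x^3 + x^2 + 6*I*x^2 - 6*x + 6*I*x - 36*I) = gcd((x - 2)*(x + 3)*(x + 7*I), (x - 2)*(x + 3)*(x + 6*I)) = x^2 + x - 6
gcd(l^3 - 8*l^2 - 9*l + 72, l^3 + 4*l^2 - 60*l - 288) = l - 8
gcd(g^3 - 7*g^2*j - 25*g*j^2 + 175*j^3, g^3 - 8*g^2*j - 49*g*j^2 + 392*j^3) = g - 7*j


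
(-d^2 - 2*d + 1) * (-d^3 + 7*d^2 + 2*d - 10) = d^5 - 5*d^4 - 17*d^3 + 13*d^2 + 22*d - 10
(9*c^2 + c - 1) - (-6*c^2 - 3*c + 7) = 15*c^2 + 4*c - 8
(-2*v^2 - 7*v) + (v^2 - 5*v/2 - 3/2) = -v^2 - 19*v/2 - 3/2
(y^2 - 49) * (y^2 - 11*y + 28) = y^4 - 11*y^3 - 21*y^2 + 539*y - 1372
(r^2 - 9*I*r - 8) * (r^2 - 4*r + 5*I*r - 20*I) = r^4 - 4*r^3 - 4*I*r^3 + 37*r^2 + 16*I*r^2 - 148*r - 40*I*r + 160*I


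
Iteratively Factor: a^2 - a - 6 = (a - 3)*(a + 2)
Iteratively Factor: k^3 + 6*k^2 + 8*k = (k + 2)*(k^2 + 4*k) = (k + 2)*(k + 4)*(k)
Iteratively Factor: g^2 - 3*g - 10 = (g - 5)*(g + 2)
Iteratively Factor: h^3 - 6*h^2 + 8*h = (h - 2)*(h^2 - 4*h) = h*(h - 2)*(h - 4)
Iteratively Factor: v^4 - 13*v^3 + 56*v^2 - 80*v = (v)*(v^3 - 13*v^2 + 56*v - 80) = v*(v - 4)*(v^2 - 9*v + 20) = v*(v - 5)*(v - 4)*(v - 4)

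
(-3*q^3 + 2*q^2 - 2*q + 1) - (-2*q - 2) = -3*q^3 + 2*q^2 + 3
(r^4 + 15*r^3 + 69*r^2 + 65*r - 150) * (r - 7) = r^5 + 8*r^4 - 36*r^3 - 418*r^2 - 605*r + 1050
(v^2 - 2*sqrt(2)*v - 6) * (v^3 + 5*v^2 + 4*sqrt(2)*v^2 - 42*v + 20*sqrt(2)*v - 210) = v^5 + 2*sqrt(2)*v^4 + 5*v^4 - 64*v^3 + 10*sqrt(2)*v^3 - 320*v^2 + 60*sqrt(2)*v^2 + 252*v + 300*sqrt(2)*v + 1260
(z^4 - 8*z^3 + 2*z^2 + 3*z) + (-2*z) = z^4 - 8*z^3 + 2*z^2 + z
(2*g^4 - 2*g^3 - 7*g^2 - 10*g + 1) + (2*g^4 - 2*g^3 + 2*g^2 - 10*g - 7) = 4*g^4 - 4*g^3 - 5*g^2 - 20*g - 6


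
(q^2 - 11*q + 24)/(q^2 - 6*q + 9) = (q - 8)/(q - 3)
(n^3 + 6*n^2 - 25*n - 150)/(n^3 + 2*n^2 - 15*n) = (n^2 + n - 30)/(n*(n - 3))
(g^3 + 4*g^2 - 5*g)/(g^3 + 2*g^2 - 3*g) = (g + 5)/(g + 3)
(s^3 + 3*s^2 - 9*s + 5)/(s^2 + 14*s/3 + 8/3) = 3*(s^3 + 3*s^2 - 9*s + 5)/(3*s^2 + 14*s + 8)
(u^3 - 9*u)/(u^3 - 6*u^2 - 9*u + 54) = u/(u - 6)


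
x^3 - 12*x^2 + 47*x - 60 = (x - 5)*(x - 4)*(x - 3)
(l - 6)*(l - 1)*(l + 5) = l^3 - 2*l^2 - 29*l + 30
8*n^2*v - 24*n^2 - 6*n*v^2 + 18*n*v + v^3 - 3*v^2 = (-4*n + v)*(-2*n + v)*(v - 3)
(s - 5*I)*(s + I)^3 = s^4 - 2*I*s^3 + 12*s^2 + 14*I*s - 5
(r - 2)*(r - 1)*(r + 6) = r^3 + 3*r^2 - 16*r + 12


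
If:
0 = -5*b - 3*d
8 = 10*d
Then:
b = -12/25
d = 4/5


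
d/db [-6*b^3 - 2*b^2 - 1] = 2*b*(-9*b - 2)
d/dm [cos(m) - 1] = -sin(m)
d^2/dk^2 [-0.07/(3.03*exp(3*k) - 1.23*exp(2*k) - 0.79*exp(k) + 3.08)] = (-0.07*(-18.18*exp(2*k) + 4.92*exp(k) + 1.58)*(-9.09*exp(2*k) + 2.46*exp(k) + 0.79)*exp(k) + (1.9089*exp(2*k) - 0.3444*exp(k) - 0.0553)*(3.03*exp(3*k) - 1.23*exp(2*k) - 0.79*exp(k) + 3.08))*exp(k)/(3.03*exp(3*k) - 1.23*exp(2*k) - 0.79*exp(k) + 3.08)^3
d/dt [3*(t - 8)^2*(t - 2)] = 9*(t - 8)*(t - 4)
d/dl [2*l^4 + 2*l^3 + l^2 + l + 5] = 8*l^3 + 6*l^2 + 2*l + 1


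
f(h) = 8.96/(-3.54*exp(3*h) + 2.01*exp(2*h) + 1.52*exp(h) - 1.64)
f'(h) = 8.96*(10.62*exp(3*h) - 4.02*exp(2*h) - 1.52*exp(h))/(-3.54*exp(3*h) + 2.01*exp(2*h) + 1.52*exp(h) - 1.64)^2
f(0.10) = -3.92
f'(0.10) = 13.31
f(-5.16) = -5.49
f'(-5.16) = -0.03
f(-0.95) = -9.37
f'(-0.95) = -5.63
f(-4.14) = -5.55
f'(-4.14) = -0.09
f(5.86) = -0.00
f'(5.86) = 0.00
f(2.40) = -0.00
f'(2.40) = 0.01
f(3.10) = -0.00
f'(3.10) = 0.00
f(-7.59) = -5.47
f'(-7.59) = -0.00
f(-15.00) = -5.46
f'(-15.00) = 0.00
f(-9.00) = -5.46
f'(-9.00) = 0.00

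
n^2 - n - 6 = (n - 3)*(n + 2)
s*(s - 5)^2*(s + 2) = s^4 - 8*s^3 + 5*s^2 + 50*s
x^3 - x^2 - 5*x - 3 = (x - 3)*(x + 1)^2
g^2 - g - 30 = (g - 6)*(g + 5)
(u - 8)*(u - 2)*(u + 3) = u^3 - 7*u^2 - 14*u + 48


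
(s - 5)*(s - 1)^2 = s^3 - 7*s^2 + 11*s - 5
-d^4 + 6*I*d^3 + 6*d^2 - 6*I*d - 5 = (d - 5*I)*(d - I)*(I*d - I)*(I*d + I)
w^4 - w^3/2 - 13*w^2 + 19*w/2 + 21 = (w - 3)*(w - 2)*(w + 1)*(w + 7/2)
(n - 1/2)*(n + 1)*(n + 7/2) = n^3 + 4*n^2 + 5*n/4 - 7/4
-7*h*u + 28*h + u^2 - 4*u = (-7*h + u)*(u - 4)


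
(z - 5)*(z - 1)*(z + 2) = z^3 - 4*z^2 - 7*z + 10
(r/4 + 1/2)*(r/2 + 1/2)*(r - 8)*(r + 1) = r^4/8 - r^3/2 - 27*r^2/8 - 19*r/4 - 2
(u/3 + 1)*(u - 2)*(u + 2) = u^3/3 + u^2 - 4*u/3 - 4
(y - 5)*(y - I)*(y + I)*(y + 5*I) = y^4 - 5*y^3 + 5*I*y^3 + y^2 - 25*I*y^2 - 5*y + 5*I*y - 25*I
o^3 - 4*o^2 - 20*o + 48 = (o - 6)*(o - 2)*(o + 4)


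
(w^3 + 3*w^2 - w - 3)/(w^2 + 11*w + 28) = (w^3 + 3*w^2 - w - 3)/(w^2 + 11*w + 28)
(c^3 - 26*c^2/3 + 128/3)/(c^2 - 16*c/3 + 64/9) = 3*(c^2 - 6*c - 16)/(3*c - 8)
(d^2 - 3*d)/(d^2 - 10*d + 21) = d/(d - 7)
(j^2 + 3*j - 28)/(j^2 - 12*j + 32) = (j + 7)/(j - 8)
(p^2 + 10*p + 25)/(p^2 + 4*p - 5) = (p + 5)/(p - 1)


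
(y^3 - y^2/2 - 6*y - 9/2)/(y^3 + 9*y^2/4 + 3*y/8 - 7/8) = 4*(2*y^2 - 3*y - 9)/(8*y^2 + 10*y - 7)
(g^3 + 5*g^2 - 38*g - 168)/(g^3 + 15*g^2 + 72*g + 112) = (g - 6)/(g + 4)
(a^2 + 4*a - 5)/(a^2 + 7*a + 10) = (a - 1)/(a + 2)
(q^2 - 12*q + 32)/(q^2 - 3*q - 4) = (q - 8)/(q + 1)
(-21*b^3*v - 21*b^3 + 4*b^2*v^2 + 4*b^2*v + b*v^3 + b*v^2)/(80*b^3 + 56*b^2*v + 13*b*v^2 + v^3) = b*(-21*b^2*v - 21*b^2 + 4*b*v^2 + 4*b*v + v^3 + v^2)/(80*b^3 + 56*b^2*v + 13*b*v^2 + v^3)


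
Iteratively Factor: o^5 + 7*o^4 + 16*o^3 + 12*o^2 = (o)*(o^4 + 7*o^3 + 16*o^2 + 12*o) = o^2*(o^3 + 7*o^2 + 16*o + 12) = o^2*(o + 2)*(o^2 + 5*o + 6) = o^2*(o + 2)^2*(o + 3)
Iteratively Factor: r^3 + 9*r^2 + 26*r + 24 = (r + 4)*(r^2 + 5*r + 6) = (r + 3)*(r + 4)*(r + 2)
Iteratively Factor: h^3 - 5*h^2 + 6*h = (h)*(h^2 - 5*h + 6) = h*(h - 2)*(h - 3)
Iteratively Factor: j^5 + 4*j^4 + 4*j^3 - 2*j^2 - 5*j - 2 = (j + 2)*(j^4 + 2*j^3 - 2*j - 1) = (j + 1)*(j + 2)*(j^3 + j^2 - j - 1) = (j + 1)^2*(j + 2)*(j^2 - 1) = (j - 1)*(j + 1)^2*(j + 2)*(j + 1)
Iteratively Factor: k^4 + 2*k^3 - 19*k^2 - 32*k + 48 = (k + 4)*(k^3 - 2*k^2 - 11*k + 12) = (k - 1)*(k + 4)*(k^2 - k - 12) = (k - 1)*(k + 3)*(k + 4)*(k - 4)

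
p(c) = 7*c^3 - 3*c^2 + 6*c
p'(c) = 21*c^2 - 6*c + 6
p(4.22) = 497.95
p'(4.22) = 354.66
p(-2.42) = -131.30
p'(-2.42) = 143.50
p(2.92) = 166.22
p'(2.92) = 167.53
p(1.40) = 21.73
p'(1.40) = 38.76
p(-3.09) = -253.71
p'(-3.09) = 225.05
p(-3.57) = -378.15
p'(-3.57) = 295.06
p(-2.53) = -147.74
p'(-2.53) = 155.60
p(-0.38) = -3.10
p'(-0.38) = 11.31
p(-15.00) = -24390.00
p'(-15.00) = 4821.00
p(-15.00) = -24390.00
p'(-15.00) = 4821.00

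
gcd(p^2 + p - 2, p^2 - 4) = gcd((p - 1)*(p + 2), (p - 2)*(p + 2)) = p + 2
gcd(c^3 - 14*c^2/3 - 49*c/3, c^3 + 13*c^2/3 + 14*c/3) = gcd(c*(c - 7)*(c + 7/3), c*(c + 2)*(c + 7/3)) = c^2 + 7*c/3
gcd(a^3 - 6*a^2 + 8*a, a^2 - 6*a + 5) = 1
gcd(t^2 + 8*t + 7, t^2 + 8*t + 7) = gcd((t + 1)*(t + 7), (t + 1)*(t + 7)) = t^2 + 8*t + 7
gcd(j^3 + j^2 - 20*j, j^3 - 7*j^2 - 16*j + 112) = j - 4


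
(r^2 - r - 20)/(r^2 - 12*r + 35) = (r + 4)/(r - 7)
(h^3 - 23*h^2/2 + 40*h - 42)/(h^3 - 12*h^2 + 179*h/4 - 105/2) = 2*(h - 2)/(2*h - 5)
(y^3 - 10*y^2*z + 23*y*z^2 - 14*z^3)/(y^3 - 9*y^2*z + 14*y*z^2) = (y - z)/y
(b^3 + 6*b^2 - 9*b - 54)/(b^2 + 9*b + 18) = b - 3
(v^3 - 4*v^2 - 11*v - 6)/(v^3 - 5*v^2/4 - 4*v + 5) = 4*(v^3 - 4*v^2 - 11*v - 6)/(4*v^3 - 5*v^2 - 16*v + 20)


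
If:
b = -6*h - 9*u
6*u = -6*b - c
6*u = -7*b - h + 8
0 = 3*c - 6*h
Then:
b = -24/5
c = -128/5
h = -64/5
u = 136/15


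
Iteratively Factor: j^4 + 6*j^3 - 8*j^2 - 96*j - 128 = (j + 4)*(j^3 + 2*j^2 - 16*j - 32) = (j + 2)*(j + 4)*(j^2 - 16) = (j - 4)*(j + 2)*(j + 4)*(j + 4)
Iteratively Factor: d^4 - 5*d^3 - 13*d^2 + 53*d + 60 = (d - 4)*(d^3 - d^2 - 17*d - 15) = (d - 4)*(d + 1)*(d^2 - 2*d - 15) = (d - 5)*(d - 4)*(d + 1)*(d + 3)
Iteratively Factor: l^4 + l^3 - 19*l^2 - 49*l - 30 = (l - 5)*(l^3 + 6*l^2 + 11*l + 6) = (l - 5)*(l + 1)*(l^2 + 5*l + 6) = (l - 5)*(l + 1)*(l + 2)*(l + 3)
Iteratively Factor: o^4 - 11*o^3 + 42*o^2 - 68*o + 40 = (o - 2)*(o^3 - 9*o^2 + 24*o - 20) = (o - 2)^2*(o^2 - 7*o + 10) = (o - 2)^3*(o - 5)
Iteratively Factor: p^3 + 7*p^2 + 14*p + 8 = (p + 2)*(p^2 + 5*p + 4) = (p + 1)*(p + 2)*(p + 4)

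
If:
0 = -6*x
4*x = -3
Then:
No Solution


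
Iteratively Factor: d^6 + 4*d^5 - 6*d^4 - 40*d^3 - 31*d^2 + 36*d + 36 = (d - 1)*(d^5 + 5*d^4 - d^3 - 41*d^2 - 72*d - 36) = (d - 1)*(d + 1)*(d^4 + 4*d^3 - 5*d^2 - 36*d - 36) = (d - 1)*(d + 1)*(d + 2)*(d^3 + 2*d^2 - 9*d - 18) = (d - 1)*(d + 1)*(d + 2)^2*(d^2 - 9) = (d - 3)*(d - 1)*(d + 1)*(d + 2)^2*(d + 3)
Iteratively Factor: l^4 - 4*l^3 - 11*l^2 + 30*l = (l - 2)*(l^3 - 2*l^2 - 15*l) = (l - 5)*(l - 2)*(l^2 + 3*l) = l*(l - 5)*(l - 2)*(l + 3)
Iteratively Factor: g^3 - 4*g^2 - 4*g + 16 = (g - 2)*(g^2 - 2*g - 8) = (g - 2)*(g + 2)*(g - 4)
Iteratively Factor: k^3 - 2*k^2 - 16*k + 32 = (k - 2)*(k^2 - 16) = (k - 4)*(k - 2)*(k + 4)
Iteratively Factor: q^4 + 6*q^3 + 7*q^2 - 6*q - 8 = (q + 2)*(q^3 + 4*q^2 - q - 4) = (q - 1)*(q + 2)*(q^2 + 5*q + 4) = (q - 1)*(q + 1)*(q + 2)*(q + 4)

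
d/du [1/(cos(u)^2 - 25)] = 2*sin(u)*cos(u)/(cos(u)^2 - 25)^2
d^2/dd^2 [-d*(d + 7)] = -2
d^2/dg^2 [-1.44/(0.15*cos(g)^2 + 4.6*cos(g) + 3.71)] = (0.1296*(1 - cos(g)^2)^2 + 2.9808*cos(g)^3 + 27.32976*cos(g)^2 - 30.53664*cos(g) - 59.46768)/(0.15*cos(g)^2 + 4.6*cos(g) + 3.71)^3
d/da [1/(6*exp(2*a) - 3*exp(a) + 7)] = (3 - 12*exp(a))*exp(a)/(6*exp(2*a) - 3*exp(a) + 7)^2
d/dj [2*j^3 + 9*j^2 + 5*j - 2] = 6*j^2 + 18*j + 5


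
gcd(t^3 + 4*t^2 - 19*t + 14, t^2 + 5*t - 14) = t^2 + 5*t - 14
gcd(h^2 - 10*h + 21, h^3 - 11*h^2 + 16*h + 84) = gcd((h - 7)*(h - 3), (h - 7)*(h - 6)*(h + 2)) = h - 7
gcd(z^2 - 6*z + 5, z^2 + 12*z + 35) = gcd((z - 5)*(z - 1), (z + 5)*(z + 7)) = 1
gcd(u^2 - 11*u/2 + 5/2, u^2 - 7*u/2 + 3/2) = u - 1/2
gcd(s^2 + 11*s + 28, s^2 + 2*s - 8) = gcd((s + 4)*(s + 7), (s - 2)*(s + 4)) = s + 4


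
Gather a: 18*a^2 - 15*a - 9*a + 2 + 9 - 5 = 18*a^2 - 24*a + 6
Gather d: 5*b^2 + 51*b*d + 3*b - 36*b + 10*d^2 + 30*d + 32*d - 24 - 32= 5*b^2 - 33*b + 10*d^2 + d*(51*b + 62) - 56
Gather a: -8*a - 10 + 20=10 - 8*a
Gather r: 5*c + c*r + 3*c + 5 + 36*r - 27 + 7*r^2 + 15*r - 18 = 8*c + 7*r^2 + r*(c + 51) - 40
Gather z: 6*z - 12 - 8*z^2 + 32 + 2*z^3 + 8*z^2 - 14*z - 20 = 2*z^3 - 8*z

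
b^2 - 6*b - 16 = (b - 8)*(b + 2)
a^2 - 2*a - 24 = (a - 6)*(a + 4)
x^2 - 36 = (x - 6)*(x + 6)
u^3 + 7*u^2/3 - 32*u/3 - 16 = (u - 3)*(u + 4/3)*(u + 4)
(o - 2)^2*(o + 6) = o^3 + 2*o^2 - 20*o + 24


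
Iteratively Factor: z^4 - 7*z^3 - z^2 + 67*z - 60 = (z + 3)*(z^3 - 10*z^2 + 29*z - 20) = (z - 1)*(z + 3)*(z^2 - 9*z + 20) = (z - 4)*(z - 1)*(z + 3)*(z - 5)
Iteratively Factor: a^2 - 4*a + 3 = (a - 1)*(a - 3)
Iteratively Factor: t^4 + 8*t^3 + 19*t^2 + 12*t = (t + 4)*(t^3 + 4*t^2 + 3*t) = (t + 1)*(t + 4)*(t^2 + 3*t) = (t + 1)*(t + 3)*(t + 4)*(t)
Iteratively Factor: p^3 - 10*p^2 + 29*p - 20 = (p - 1)*(p^2 - 9*p + 20) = (p - 4)*(p - 1)*(p - 5)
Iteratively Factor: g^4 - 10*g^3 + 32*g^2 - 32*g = (g)*(g^3 - 10*g^2 + 32*g - 32) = g*(g - 2)*(g^2 - 8*g + 16) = g*(g - 4)*(g - 2)*(g - 4)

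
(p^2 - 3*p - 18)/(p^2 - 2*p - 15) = (p - 6)/(p - 5)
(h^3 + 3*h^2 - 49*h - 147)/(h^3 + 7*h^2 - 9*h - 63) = (h - 7)/(h - 3)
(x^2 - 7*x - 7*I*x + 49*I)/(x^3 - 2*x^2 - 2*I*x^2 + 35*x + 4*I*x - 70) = (x - 7)/(x^2 + x*(-2 + 5*I) - 10*I)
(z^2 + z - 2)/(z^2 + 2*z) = (z - 1)/z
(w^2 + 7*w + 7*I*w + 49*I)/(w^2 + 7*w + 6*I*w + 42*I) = (w + 7*I)/(w + 6*I)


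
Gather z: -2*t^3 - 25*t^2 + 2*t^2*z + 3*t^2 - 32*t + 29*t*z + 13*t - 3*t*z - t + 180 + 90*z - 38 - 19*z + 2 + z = -2*t^3 - 22*t^2 - 20*t + z*(2*t^2 + 26*t + 72) + 144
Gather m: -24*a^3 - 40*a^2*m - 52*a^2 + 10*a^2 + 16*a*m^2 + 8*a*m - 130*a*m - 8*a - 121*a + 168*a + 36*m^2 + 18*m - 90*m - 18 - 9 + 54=-24*a^3 - 42*a^2 + 39*a + m^2*(16*a + 36) + m*(-40*a^2 - 122*a - 72) + 27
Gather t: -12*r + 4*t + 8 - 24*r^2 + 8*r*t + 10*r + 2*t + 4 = -24*r^2 - 2*r + t*(8*r + 6) + 12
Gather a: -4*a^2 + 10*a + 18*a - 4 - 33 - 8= -4*a^2 + 28*a - 45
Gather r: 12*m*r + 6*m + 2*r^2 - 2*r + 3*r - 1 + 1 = 6*m + 2*r^2 + r*(12*m + 1)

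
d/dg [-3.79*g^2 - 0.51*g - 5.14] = -7.58*g - 0.51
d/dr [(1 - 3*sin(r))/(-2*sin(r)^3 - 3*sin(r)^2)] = 3*(-sin(r) + 2*cos(2*r))*cos(r)/((2*sin(r) + 3)^2*sin(r)^3)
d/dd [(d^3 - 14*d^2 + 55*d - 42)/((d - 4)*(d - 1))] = (d^2 - 8*d + 10)/(d^2 - 8*d + 16)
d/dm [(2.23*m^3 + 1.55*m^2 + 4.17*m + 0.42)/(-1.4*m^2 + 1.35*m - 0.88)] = (-3.122*m^4 + 6.021*m^3 + 2.0433*m^2 - 1.552*m - 4.2366)/(1.96*m^4 - 3.78*m^3 + 4.2865*m^2 - 2.376*m + 0.7744)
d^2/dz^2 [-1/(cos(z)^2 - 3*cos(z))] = ((1 - cos(2*z))^2 + 45*cos(z)/4 + 11*cos(2*z)/2 - 9*cos(3*z)/4 - 33/2)/((cos(z) - 3)^3*cos(z)^3)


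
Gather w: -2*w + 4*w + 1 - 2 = 2*w - 1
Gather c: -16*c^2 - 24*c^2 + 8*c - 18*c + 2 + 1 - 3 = -40*c^2 - 10*c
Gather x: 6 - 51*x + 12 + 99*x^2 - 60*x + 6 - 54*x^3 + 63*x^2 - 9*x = -54*x^3 + 162*x^2 - 120*x + 24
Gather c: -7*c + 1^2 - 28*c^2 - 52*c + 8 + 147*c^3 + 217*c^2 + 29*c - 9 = 147*c^3 + 189*c^2 - 30*c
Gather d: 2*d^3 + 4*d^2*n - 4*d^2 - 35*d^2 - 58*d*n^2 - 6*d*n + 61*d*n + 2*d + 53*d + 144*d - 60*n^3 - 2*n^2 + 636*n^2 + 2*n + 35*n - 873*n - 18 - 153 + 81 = 2*d^3 + d^2*(4*n - 39) + d*(-58*n^2 + 55*n + 199) - 60*n^3 + 634*n^2 - 836*n - 90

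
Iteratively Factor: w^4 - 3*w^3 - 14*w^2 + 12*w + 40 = (w - 2)*(w^3 - w^2 - 16*w - 20) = (w - 5)*(w - 2)*(w^2 + 4*w + 4) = (w - 5)*(w - 2)*(w + 2)*(w + 2)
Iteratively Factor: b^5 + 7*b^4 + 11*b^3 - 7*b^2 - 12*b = (b + 1)*(b^4 + 6*b^3 + 5*b^2 - 12*b) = (b + 1)*(b + 4)*(b^3 + 2*b^2 - 3*b) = (b - 1)*(b + 1)*(b + 4)*(b^2 + 3*b) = b*(b - 1)*(b + 1)*(b + 4)*(b + 3)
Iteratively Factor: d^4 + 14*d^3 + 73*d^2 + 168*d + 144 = (d + 3)*(d^3 + 11*d^2 + 40*d + 48) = (d + 3)*(d + 4)*(d^2 + 7*d + 12) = (d + 3)*(d + 4)^2*(d + 3)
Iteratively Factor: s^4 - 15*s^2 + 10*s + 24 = (s + 1)*(s^3 - s^2 - 14*s + 24) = (s - 3)*(s + 1)*(s^2 + 2*s - 8) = (s - 3)*(s + 1)*(s + 4)*(s - 2)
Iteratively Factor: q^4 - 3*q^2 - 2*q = (q - 2)*(q^3 + 2*q^2 + q) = q*(q - 2)*(q^2 + 2*q + 1) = q*(q - 2)*(q + 1)*(q + 1)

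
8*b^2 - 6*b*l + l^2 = (-4*b + l)*(-2*b + l)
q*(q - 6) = q^2 - 6*q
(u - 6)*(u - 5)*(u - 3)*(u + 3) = u^4 - 11*u^3 + 21*u^2 + 99*u - 270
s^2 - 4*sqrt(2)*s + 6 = (s - 3*sqrt(2))*(s - sqrt(2))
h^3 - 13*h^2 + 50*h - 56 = (h - 7)*(h - 4)*(h - 2)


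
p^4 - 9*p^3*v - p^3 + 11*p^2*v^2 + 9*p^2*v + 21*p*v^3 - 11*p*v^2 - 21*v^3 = (p - 1)*(p - 7*v)*(p - 3*v)*(p + v)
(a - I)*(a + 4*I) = a^2 + 3*I*a + 4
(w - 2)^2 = w^2 - 4*w + 4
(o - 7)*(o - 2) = o^2 - 9*o + 14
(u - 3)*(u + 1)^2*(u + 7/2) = u^4 + 5*u^3/2 - 17*u^2/2 - 41*u/2 - 21/2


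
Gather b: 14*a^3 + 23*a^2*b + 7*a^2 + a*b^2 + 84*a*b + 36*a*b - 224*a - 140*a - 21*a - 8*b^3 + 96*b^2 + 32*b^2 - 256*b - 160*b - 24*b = 14*a^3 + 7*a^2 - 385*a - 8*b^3 + b^2*(a + 128) + b*(23*a^2 + 120*a - 440)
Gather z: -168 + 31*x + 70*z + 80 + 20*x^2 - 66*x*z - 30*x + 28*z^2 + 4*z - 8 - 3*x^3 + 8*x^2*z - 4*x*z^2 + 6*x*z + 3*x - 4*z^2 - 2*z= -3*x^3 + 20*x^2 + 4*x + z^2*(24 - 4*x) + z*(8*x^2 - 60*x + 72) - 96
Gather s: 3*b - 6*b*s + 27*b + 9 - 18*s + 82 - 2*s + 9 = 30*b + s*(-6*b - 20) + 100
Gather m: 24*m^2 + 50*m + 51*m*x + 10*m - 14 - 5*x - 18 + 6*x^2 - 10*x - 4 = 24*m^2 + m*(51*x + 60) + 6*x^2 - 15*x - 36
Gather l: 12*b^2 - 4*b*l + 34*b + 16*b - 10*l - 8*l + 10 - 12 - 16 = 12*b^2 + 50*b + l*(-4*b - 18) - 18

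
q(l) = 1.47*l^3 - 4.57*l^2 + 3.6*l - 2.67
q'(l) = 4.41*l^2 - 9.14*l + 3.6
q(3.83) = 26.67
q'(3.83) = 33.28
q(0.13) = -2.28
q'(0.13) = 2.49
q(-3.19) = -108.38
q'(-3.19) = 77.63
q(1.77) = -2.46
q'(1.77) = 1.24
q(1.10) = -2.28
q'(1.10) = -1.12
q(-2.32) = -53.98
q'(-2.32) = 48.54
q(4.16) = 39.05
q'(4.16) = 41.90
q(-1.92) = -36.83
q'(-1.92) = 37.41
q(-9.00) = -1476.87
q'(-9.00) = 443.07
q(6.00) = 171.93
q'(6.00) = 107.52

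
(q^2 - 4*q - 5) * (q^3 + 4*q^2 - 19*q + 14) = q^5 - 40*q^3 + 70*q^2 + 39*q - 70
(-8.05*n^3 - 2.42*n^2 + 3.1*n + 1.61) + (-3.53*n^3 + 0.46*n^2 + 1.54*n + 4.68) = -11.58*n^3 - 1.96*n^2 + 4.64*n + 6.29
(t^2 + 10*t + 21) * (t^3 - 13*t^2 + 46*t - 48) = t^5 - 3*t^4 - 63*t^3 + 139*t^2 + 486*t - 1008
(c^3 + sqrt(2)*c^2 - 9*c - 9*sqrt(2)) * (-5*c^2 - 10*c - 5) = -5*c^5 - 10*c^4 - 5*sqrt(2)*c^4 - 10*sqrt(2)*c^3 + 40*c^3 + 40*sqrt(2)*c^2 + 90*c^2 + 45*c + 90*sqrt(2)*c + 45*sqrt(2)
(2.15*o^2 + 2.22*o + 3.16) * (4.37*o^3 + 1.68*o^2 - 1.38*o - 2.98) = 9.3955*o^5 + 13.3134*o^4 + 14.5718*o^3 - 4.1618*o^2 - 10.9764*o - 9.4168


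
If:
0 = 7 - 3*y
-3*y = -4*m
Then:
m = 7/4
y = 7/3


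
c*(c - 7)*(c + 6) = c^3 - c^2 - 42*c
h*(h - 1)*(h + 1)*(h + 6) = h^4 + 6*h^3 - h^2 - 6*h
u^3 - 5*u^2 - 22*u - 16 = (u - 8)*(u + 1)*(u + 2)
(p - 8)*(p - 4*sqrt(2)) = p^2 - 8*p - 4*sqrt(2)*p + 32*sqrt(2)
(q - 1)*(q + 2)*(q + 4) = q^3 + 5*q^2 + 2*q - 8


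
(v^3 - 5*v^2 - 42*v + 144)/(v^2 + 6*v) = v - 11 + 24/v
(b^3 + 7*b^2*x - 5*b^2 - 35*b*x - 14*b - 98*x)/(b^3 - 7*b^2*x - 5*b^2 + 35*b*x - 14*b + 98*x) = (-b - 7*x)/(-b + 7*x)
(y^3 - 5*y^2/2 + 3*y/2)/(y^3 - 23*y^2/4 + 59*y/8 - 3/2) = 4*y*(y - 1)/(4*y^2 - 17*y + 4)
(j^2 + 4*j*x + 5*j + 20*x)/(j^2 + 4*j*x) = (j + 5)/j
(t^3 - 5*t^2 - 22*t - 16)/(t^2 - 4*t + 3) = (t^3 - 5*t^2 - 22*t - 16)/(t^2 - 4*t + 3)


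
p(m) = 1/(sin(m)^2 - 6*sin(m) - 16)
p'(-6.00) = 0.02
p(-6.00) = -0.06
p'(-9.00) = -0.03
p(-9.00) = -0.07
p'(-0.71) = 0.04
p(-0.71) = -0.09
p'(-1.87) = -0.03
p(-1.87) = -0.11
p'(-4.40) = -0.00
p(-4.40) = -0.05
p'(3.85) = -0.04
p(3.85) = -0.09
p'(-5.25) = 0.01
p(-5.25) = -0.05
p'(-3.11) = -0.02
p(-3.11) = -0.06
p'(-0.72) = 0.04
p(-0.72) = -0.09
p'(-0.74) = 0.04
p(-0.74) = -0.09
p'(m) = (-2*sin(m)*cos(m) + 6*cos(m))/(sin(m)^2 - 6*sin(m) - 16)^2 = 2*(3 - sin(m))*cos(m)/((sin(m) - 8)^2*(sin(m) + 2)^2)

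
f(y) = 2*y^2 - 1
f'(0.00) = 0.00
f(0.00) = -1.00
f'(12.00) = 48.00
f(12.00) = 287.00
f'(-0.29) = -1.16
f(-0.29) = -0.83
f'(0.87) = 3.48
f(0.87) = 0.51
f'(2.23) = 8.92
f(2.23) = 8.95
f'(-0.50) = -2.00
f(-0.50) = -0.50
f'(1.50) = 6.00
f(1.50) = 3.50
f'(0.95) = 3.80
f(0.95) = 0.80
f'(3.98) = 15.92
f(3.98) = 30.68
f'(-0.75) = -3.00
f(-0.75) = 0.12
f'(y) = 4*y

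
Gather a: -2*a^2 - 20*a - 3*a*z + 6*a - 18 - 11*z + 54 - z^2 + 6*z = -2*a^2 + a*(-3*z - 14) - z^2 - 5*z + 36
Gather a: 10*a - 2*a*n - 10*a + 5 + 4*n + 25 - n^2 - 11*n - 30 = -2*a*n - n^2 - 7*n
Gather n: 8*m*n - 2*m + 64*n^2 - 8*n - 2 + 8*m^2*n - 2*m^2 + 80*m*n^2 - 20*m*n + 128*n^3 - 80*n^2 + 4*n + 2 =-2*m^2 - 2*m + 128*n^3 + n^2*(80*m - 16) + n*(8*m^2 - 12*m - 4)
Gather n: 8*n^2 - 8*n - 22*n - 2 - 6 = 8*n^2 - 30*n - 8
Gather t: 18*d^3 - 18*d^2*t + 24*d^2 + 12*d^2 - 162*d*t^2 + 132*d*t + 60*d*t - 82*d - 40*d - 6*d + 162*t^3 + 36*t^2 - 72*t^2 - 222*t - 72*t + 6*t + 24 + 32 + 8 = 18*d^3 + 36*d^2 - 128*d + 162*t^3 + t^2*(-162*d - 36) + t*(-18*d^2 + 192*d - 288) + 64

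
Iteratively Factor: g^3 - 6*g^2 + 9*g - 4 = (g - 4)*(g^2 - 2*g + 1) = (g - 4)*(g - 1)*(g - 1)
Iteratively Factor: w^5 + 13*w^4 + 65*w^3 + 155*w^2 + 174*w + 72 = (w + 1)*(w^4 + 12*w^3 + 53*w^2 + 102*w + 72) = (w + 1)*(w + 2)*(w^3 + 10*w^2 + 33*w + 36) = (w + 1)*(w + 2)*(w + 3)*(w^2 + 7*w + 12) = (w + 1)*(w + 2)*(w + 3)^2*(w + 4)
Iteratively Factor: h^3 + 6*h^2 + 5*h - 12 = (h - 1)*(h^2 + 7*h + 12) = (h - 1)*(h + 4)*(h + 3)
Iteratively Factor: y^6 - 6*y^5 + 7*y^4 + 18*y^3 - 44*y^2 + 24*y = (y + 2)*(y^5 - 8*y^4 + 23*y^3 - 28*y^2 + 12*y) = (y - 2)*(y + 2)*(y^4 - 6*y^3 + 11*y^2 - 6*y) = (y - 3)*(y - 2)*(y + 2)*(y^3 - 3*y^2 + 2*y) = y*(y - 3)*(y - 2)*(y + 2)*(y^2 - 3*y + 2) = y*(y - 3)*(y - 2)*(y - 1)*(y + 2)*(y - 2)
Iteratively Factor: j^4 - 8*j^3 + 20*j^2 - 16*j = (j)*(j^3 - 8*j^2 + 20*j - 16) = j*(j - 2)*(j^2 - 6*j + 8) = j*(j - 2)^2*(j - 4)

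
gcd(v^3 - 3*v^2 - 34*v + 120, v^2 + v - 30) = v^2 + v - 30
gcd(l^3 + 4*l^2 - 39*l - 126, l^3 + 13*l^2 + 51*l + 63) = l^2 + 10*l + 21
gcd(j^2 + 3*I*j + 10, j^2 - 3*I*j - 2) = j - 2*I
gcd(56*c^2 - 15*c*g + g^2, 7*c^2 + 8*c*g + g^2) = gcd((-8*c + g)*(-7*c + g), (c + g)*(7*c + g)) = 1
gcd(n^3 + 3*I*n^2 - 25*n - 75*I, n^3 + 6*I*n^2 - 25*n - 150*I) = n^2 - 25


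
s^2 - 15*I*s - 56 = (s - 8*I)*(s - 7*I)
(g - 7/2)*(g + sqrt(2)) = g^2 - 7*g/2 + sqrt(2)*g - 7*sqrt(2)/2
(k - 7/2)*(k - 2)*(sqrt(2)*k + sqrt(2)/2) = sqrt(2)*k^3 - 5*sqrt(2)*k^2 + 17*sqrt(2)*k/4 + 7*sqrt(2)/2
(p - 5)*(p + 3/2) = p^2 - 7*p/2 - 15/2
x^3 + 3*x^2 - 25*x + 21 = (x - 3)*(x - 1)*(x + 7)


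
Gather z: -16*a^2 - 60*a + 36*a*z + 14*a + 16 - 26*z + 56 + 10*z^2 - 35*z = -16*a^2 - 46*a + 10*z^2 + z*(36*a - 61) + 72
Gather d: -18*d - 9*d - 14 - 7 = -27*d - 21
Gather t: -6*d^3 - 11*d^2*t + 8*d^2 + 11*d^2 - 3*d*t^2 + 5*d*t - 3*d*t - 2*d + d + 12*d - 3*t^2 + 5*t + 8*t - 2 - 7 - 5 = -6*d^3 + 19*d^2 + 11*d + t^2*(-3*d - 3) + t*(-11*d^2 + 2*d + 13) - 14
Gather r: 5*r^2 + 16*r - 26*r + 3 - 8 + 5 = 5*r^2 - 10*r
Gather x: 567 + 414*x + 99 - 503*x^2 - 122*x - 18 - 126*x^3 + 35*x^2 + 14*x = -126*x^3 - 468*x^2 + 306*x + 648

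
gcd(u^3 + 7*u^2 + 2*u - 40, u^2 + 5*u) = u + 5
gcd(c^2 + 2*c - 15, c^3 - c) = 1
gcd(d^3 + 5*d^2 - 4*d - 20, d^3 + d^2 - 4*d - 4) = d^2 - 4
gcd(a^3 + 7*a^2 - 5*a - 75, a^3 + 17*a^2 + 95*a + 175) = a^2 + 10*a + 25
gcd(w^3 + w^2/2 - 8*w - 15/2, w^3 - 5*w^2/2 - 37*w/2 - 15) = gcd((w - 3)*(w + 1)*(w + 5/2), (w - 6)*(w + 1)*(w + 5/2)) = w^2 + 7*w/2 + 5/2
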